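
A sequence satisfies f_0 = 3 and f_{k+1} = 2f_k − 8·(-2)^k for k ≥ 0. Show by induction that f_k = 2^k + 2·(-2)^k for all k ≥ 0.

Base case: f_0 = 3, and 2^0 + 2·(-2)^0 = 1 + 2 = 3.
Assume f_j = 2^j + 2·(-2)^j for some j ≥ 0.
Then f_{j+1} = 2f_j − 8·(-2)^j = 2·(2^j + 2·(-2)^j) − 8·(-2)^j = 2^{j+1} + 4·(-2)^j − 8·(-2)^j = 2^{j+1} − 4·(-2)^j = 2^{j+1} + 2·(-2)^{j+1}.
This completes the inductive step, so f_k = 2^k + 2·(-2)^k for all k ≥ 0.

f_k = 2^k + 2·(-2)^k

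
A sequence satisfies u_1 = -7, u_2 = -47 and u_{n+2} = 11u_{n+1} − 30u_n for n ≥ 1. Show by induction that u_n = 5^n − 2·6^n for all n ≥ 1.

Base cases: u_1 = -7 and 5^1 − 2·6^1 = -7; u_2 = -47 and 5^2 − 2·6^2 = -47.
Assume u_j = 5^j − 2·6^j for all 1 ≤ j ≤ m, where m ≥ 2.
Then u_{m+1} = 11u_m − 30u_{m−1} = 11·(5^m − 2·6^m) − 30·(5^{m−1} − 2·6^{m−1}) = (11·5 − 30)5^{m−1} − 2·(11·6 − 30)6^{m−1} = 25·5^{m−1} − 72·6^{m−1} = 5^{m+1} − 2·6^{m+1}.
Hence u_n = 5^n − 2·6^n for every n ≥ 1, by strong induction.

u_n = 5^n − 2·6^n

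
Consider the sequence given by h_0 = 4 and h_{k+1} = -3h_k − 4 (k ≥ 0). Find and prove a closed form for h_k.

Claim: h_k = 5·(-3)^k − 1.

Base case: h_0 = 4, and 5·(-3)^0 − 1 = 5 − 1 = 4.
Assume h_r = 5·(-3)^r − 1 for some r ≥ 0.
Then h_{r+1} = -3h_r − 4 = -3·(5·(-3)^r − 1) − 4 = -15·(-3)^r + 3 − 4 = 5·(-3)^{r+1} − 1.
By induction, h_k = 5·(-3)^k − 1 for all k ≥ 0.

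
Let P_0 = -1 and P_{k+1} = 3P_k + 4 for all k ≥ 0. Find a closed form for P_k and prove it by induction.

Claim: P_k = 3^k − 2.

Base case: P_0 = -1, and 3^0 − 2 = 1 − 2 = -1.
Assume P_j = 3^j − 2 for some j ≥ 0.
Then P_{j+1} = 3P_j + 4 = 3·(3^j − 2) + 4 = 3^{j+1} − 6 + 4 = 3^{j+1} − 2.
This completes the inductive step, so P_k = 3^k − 2 for all k ≥ 0.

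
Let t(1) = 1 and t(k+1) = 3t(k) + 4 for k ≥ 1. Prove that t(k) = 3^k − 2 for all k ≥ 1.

Base case: t(1) = 1, and 3^1 − 2 = 3 − 2 = 1.
Assume t(m) = 3^m − 2 for some m ≥ 1.
Then t(m+1) = 3t(m) + 4 = 3·(3^m − 2) + 4 = 3^{m+1} − 6 + 4 = 3^{m+1} − 2.
Hence t(k) = 3^k − 2 for every k ≥ 1, by induction.

t(k) = 3^k − 2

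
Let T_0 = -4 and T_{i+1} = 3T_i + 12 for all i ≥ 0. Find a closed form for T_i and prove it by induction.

Claim: T_i = 2·3^i − 6.

Base case: T_0 = -4, and 2·3^0 − 6 = 2 − 6 = -4.
Assume T_m = 2·3^m − 6 for some m ≥ 0.
Then T_{m+1} = 3T_m + 12 = 3·(2·3^m − 6) + 12 = 6·3^m − 18 + 12 = 2·3^{m+1} − 6.
So the formula holds for m+1, and by induction T_i = 2·3^i − 6 for all i ≥ 0.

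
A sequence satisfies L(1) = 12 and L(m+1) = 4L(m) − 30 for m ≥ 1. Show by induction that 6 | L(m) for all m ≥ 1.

Base case: L(1) = 12 = 6·2, so 6 | L(1).
Assume 6 | L(j), so L(j) = 6t for some integer t.
Then L(j+1) = 4L(j) − 30 = 4·(6t) − 30 = 6(4t − 5), so 6 | L(j+1).
By induction, 6 | L(m) for all m ≥ 1.

6 | L(m)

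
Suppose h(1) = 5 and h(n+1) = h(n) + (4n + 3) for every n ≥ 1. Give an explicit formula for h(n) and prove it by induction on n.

Claim: h(n) = 2n^2 + n + 2.

Base case: h(1) = 5, and 2·1^2 + 1 + 2 = 5.
Assume h(r) = 2r^2 + r + 2.
Then h(r+1) = h(r) + (4r + 3) = (2r^2 + r + 2) + (4r + 3) = 2r^2 + 5r + 5,
and 2·(r+1)^2 + (r+1) + 2 = 2r^2 + 5r + 5.
By induction, h(n) = 2n^2 + n + 2 for all n ≥ 1.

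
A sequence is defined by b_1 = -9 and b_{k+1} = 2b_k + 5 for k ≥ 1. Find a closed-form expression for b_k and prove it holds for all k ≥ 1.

Claim: b_k = -2^{k+1} − 5.

Base case: b_1 = -9, and -2^{1+1} − 5 = -4 − 5 = -9.
Assume b_r = -2^{r+1} − 5 for some r ≥ 1.
Then b_{r+1} = 2b_r + 5 = 2·(-2^{r+1} − 5) + 5 = -2^{r+2} − 10 + 5 = -2^{r+2} − 5.
By induction, b_k = -2^{k+1} − 5 for all k ≥ 1.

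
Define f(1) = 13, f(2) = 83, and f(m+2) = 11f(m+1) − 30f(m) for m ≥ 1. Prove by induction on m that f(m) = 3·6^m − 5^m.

Base cases: f(1) = 13 and 3·6^1 − 5^1 = 13; f(2) = 83 and 3·6^2 − 5^2 = 83.
Assume f(i) = 3·6^i − 5^i for all 1 ≤ i ≤ j, where j ≥ 2.
Then f(j+1) = 11f(j) − 30f(j−1) = 11·(3·6^j − 5^j) − 30·(3·6^{j−1} − 5^{j−1}) = 3·(11·6 − 30)6^{j−1} − (11·5 − 30)5^{j−1} = 108·6^{j−1} − 25·5^{j−1} = 3·6^{j+1} − 5^{j+1}.
This completes the inductive step, so f(m) = 3·6^m − 5^m for all m ≥ 1.

f(m) = 3·6^m − 5^m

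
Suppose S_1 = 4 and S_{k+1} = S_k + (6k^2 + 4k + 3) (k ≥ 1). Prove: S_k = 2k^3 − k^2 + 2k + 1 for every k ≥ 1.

Base case: S_1 = 4, and 2·1^3 − 1^2 + 2·1 + 1 = 4.
Assume S_j = 2j^3 − j^2 + 2j + 1.
Then S_{j+1} = S_j + (6j^2 + 4j + 3) = (2j^3 − j^2 + 2j + 1) + (6j^2 + 4j + 3) = 2j^3 + 5j^2 + 6j + 4,
and 2·(j+1)^3 − (j+1)^2 + 2·(j+1) + 1 = 2j^3 + 5j^2 + 6j + 4.
Hence S_k = 2k^3 − k^2 + 2k + 1 for every k ≥ 1, by induction.

S_k = 2k^3 − k^2 + 2k + 1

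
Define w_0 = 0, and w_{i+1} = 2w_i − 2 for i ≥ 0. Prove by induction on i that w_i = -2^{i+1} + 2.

Base case: w_0 = 0, and -2^{0+1} + 2 = -2 + 2 = 0.
Assume w_r = -2^{r+1} + 2 for some r ≥ 0.
Then w_{r+1} = 2w_r − 2 = 2·(-2^{r+1} + 2) − 2 = -2^{r+2} + 4 − 2 = -2^{r+2} + 2.
So the formula holds for r+1, and by induction w_i = -2^{i+1} + 2 for all i ≥ 0.

w_i = -2^{i+1} + 2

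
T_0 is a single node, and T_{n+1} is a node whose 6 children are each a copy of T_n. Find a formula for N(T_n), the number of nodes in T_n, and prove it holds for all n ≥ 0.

Claim: N(T_n) = (6^{n+1} − 1)/5.

Base case: N(T_0) = 1, and (6^{0+1} − 1)/5 = 1.
Assume N(T_k) = (6^{k+1} − 1)/5.
Then N(T_{k+1}) = 1 + 6N(T_k) = 1 + 6·(6^{k+1} − 1)/5 = 1 + (6^{k+2} − 6)/5 = (5 + 6^{k+2} − 6)/5 = (6^{k+2} − 1)/5.
So the formula holds for k+1, and by induction N(T_n) = (6^{n+1} − 1)/5 for all n ≥ 0.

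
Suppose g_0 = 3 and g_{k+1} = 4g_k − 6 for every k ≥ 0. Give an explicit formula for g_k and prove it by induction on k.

Claim: g_k = 4^k + 2.

Base case: g_0 = 3, and 4^0 + 2 = 1 + 2 = 3.
Assume g_j = 4^j + 2 for some j ≥ 0.
Then g_{j+1} = 4g_j − 6 = 4·(4^j + 2) − 6 = 4^{j+1} + 8 − 6 = 4^{j+1} + 2.
By induction, g_k = 4^k + 2 for all k ≥ 0.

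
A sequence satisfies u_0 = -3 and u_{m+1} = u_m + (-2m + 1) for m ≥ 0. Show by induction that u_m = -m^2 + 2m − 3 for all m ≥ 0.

Base case: u_0 = -3, and -0^2 + 2·0 − 3 = -3.
Assume u_k = -k^2 + 2k − 3.
Then u_{k+1} = u_k + (-2k + 1) = (-k^2 + 2k − 3) + (-2k + 1) = -k^2 − 2,
and -(k+1)^2 + 2·(k+1) − 3 = -k^2 − 2.
Hence u_m = -m^2 + 2m − 3 for every m ≥ 0, by induction.

u_m = -m^2 + 2m − 3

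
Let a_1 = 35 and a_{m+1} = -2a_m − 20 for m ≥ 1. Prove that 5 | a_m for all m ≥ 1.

Base case: a_1 = 35 = 5·7, so 5 | a_1.
Assume 5 | a_r, so a_r = 5t for some integer t.
Then a_{r+1} = -2a_r − 20 = -2·(5t) − 20 = 5(-2t − 4), so 5 | a_{r+1}.
This completes the inductive step, so 5 | a_m for all m ≥ 1.

5 | a_m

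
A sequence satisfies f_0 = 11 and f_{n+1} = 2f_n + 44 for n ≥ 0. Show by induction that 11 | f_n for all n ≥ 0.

Base case: f_0 = 11 = 11·1, so 11 | f_0.
Assume 11 | f_r, so f_r = 11t for some integer t.
Then f_{r+1} = 2f_r + 44 = 2·(11t) + 44 = 11(2t + 4), so 11 | f_{r+1}.
So the property holds for r+1, and by induction 11 | f_n for all n ≥ 0.

11 | f_n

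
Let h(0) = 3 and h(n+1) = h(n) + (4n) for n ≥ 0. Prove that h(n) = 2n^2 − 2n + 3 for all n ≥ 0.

Base case: h(0) = 3, and 2·0^2 − 2·0 + 3 = 3.
Assume h(j) = 2j^2 − 2j + 3.
Then h(j+1) = h(j) + (4j) = (2j^2 − 2j + 3) + (4j) = 2j^2 + 2j + 3,
and 2·(j+1)^2 − 2·(j+1) + 3 = 2j^2 + 2j + 3.
Hence h(n) = 2n^2 − 2n + 3 for every n ≥ 0, by induction.

h(n) = 2n^2 − 2n + 3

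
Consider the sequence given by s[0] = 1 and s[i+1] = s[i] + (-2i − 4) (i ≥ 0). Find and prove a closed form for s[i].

Claim: s[i] = -i^2 − 3i + 1.

Base case: s[0] = 1, and -0^2 − 3·0 + 1 = 1.
Assume s[r] = -r^2 − 3r + 1.
Then s[r+1] = s[r] + (-2r − 4) = (-r^2 − 3r + 1) + (-2r − 4) = -r^2 − 5r − 3,
and -(r+1)^2 − 3·(r+1) + 1 = -r^2 − 5r − 3.
Hence s[i] = -i^2 − 3i + 1 for every i ≥ 0, by induction.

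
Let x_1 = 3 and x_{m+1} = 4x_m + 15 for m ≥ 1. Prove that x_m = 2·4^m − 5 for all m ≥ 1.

Base case: x_1 = 3, and 2·4^1 − 5 = 8 − 5 = 3.
Assume x_k = 2·4^k − 5 for some k ≥ 1.
Then x_{k+1} = 4x_k + 15 = 4·(2·4^k − 5) + 15 = 8·4^k − 20 + 15 = 2·4^{k+1} − 5.
Hence x_m = 2·4^m − 5 for every m ≥ 1, by induction.

x_m = 2·4^m − 5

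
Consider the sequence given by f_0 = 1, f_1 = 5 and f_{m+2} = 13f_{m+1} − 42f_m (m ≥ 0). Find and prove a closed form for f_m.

Claim: f_m = 2·6^m − 7^m.

Base cases: f_0 = 1 and 2·6^0 − 7^0 = 1; f_1 = 5 and 2·6^1 − 7^1 = 5.
Assume f_i = 2·6^i − 7^i for all 0 ≤ i ≤ j, where j ≥ 1.
Then f_{j+1} = 13f_j − 42f_{j−1} = 13·(2·6^j − 7^j) − 42·(2·6^{j−1} − 7^{j−1}) = 2·(13·6 − 42)6^{j−1} − (13·7 − 42)7^{j−1} = 72·6^{j−1} − 49·7^{j−1} = 2·6^{j+1} − 7^{j+1}.
By strong induction, f_m = 2·6^m − 7^m for all m ≥ 0.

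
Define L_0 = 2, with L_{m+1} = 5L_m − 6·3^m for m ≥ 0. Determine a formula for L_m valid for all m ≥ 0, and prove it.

Claim: L_m = -5^m + 3·3^m.

Base case: L_0 = 2, and -5^0 + 3·3^0 = -1 + 3 = 2.
Assume L_k = -5^k + 3·3^k for some k ≥ 0.
Then L_{k+1} = 5L_k − 6·3^k = 5·(-5^k + 3·3^k) − 6·3^k = -5^{k+1} + 15·3^k − 6·3^k = -5^{k+1} + 9·3^k = -5^{k+1} + 3·3^{k+1}.
By induction, L_m = -5^m + 3·3^m for all m ≥ 0.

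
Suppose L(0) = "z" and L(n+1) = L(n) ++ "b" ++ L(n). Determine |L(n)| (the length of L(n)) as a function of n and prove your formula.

Claim: |L(n)| = 2^{n+1} − 1.

Base case: |L(0)| = 1, and 2^{0+1} − 1 = 1.
Assume |L(m)| = 2^{m+1} − 1.
Then |L(m+1)| = |L(m)| + 1 + |L(m)| = 2|L(m)| + 1 = 2(2^{m+1} − 1) + 1 = 2^{m+2} − 2 + 1 = 2^{m+2} − 1.
This completes the inductive step, so |L(n)| = 2^{n+1} − 1 for all n ≥ 0.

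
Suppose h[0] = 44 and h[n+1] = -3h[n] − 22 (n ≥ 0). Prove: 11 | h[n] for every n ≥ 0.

Base case: h[0] = 44 = 11·4, so 11 | h[0].
Assume 11 | h[j], so h[j] = 11t for some integer t.
Then h[j+1] = -3h[j] − 22 = -3·(11t) − 22 = 11(-3t − 2), so 11 | h[j+1].
So the property holds for j+1, and by induction 11 | h[n] for all n ≥ 0.

11 | h[n]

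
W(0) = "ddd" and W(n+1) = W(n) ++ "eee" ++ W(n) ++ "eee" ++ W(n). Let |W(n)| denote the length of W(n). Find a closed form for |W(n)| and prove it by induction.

Claim: |W(n)| = 6·3^n − 3.

Base case: |W(0)| = 3, and 6·3^0 − 3 = 3.
Assume |W(m)| = 6·3^m − 3.
Then |W(m+1)| = 3|W(m)| + 6 = 3(6·3^m − 3) + 6 = 6·3^{m+1} − 9 + 6 = 6·3^{m+1} − 3.
By induction, |W(n)| = 6·3^n − 3 for all n ≥ 0.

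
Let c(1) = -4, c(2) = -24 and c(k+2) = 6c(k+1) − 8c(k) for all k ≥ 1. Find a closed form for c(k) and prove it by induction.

Claim: c(k) = 2·2^k − 2·4^k.

Base cases: c(1) = -4 and 2·2^1 − 2·4^1 = -4; c(2) = -24 and 2·2^2 − 2·4^2 = -24.
Assume c(j) = 2·2^j − 2·4^j for all 1 ≤ j ≤ r, where r ≥ 2.
Then c(r+1) = 6c(r) − 8c(r−1) = 6·(2·2^r − 2·4^r) − 8·(2·2^{r−1} − 2·4^{r−1}) = 2·(6·2 − 8)2^{r−1} − 2·(6·4 − 8)4^{r−1} = 8·2^{r−1} − 32·4^{r−1} = 2·2^{r+1} − 2·4^{r+1}.
By strong induction, c(k) = 2·2^k − 2·4^k for all k ≥ 1.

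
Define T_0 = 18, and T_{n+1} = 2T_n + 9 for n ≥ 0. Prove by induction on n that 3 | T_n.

Base case: T_0 = 18 = 3·6, so 3 | T_0.
Assume 3 | T_j, so T_j = 3t for some integer t.
Then T_{j+1} = 2T_j + 9 = 2·(3t) + 9 = 3(2t + 3), so 3 | T_{j+1}.
This completes the inductive step, so 3 | T_n for all n ≥ 0.

3 | T_n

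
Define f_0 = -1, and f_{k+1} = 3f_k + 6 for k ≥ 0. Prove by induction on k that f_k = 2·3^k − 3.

Base case: f_0 = -1, and 2·3^0 − 3 = 2 − 3 = -1.
Assume f_j = 2·3^j − 3 for some j ≥ 0.
Then f_{j+1} = 3f_j + 6 = 3·(2·3^j − 3) + 6 = 6·3^j − 9 + 6 = 2·3^{j+1} − 3.
By induction, f_k = 2·3^k − 3 for all k ≥ 0.

f_k = 2·3^k − 3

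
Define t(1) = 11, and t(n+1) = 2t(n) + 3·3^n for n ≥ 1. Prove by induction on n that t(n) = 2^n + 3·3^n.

Base case: t(1) = 11, and 2^1 + 3·3^1 = 2 + 9 = 11.
Assume t(j) = 2^j + 3·3^j for some j ≥ 1.
Then t(j+1) = 2t(j) + 3·3^j = 2·(2^j + 3·3^j) + 3·3^j = 2^{j+1} + 6·3^j + 3·3^j = 2^{j+1} + 9·3^j = 2^{j+1} + 3·3^{j+1}.
By induction, t(n) = 2^n + 3·3^n for all n ≥ 1.

t(n) = 2^n + 3·3^n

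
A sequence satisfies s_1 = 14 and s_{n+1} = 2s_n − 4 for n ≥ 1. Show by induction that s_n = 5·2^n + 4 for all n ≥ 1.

Base case: s_1 = 14, and 5·2^1 + 4 = 10 + 4 = 14.
Assume s_j = 5·2^j + 4 for some j ≥ 1.
Then s_{j+1} = 2s_j − 4 = 2·(5·2^j + 4) − 4 = 10·2^j + 8 − 4 = 5·2^{j+1} + 4.
Hence s_n = 5·2^n + 4 for every n ≥ 1, by induction.

s_n = 5·2^n + 4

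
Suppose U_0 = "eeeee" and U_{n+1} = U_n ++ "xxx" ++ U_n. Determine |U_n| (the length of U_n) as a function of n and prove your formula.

Claim: |U_n| = 2^{n+3} − 3.

Base case: |U_0| = 5, and 2^{0+3} − 3 = 5.
Assume |U_m| = 2^{m+3} − 3.
Then |U_{m+1}| = |U_m| + 3 + |U_m| = 2|U_m| + 3 = 2(2^{m+3} − 3) + 3 = 2^{m+1+3} − 6 + 3 = 2^{m+1+3} − 3.
So the formula holds for m+1, and by induction |U_n| = 2^{n+3} − 3 for all n ≥ 0.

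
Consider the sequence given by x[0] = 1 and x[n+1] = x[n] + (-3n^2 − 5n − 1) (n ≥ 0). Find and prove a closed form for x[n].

Claim: x[n] = -n^3 − n^2 + n + 1.

Base case: x[0] = 1, and -0^3 − 0^2 + 0 + 1 = 1.
Assume x[j] = -j^3 − j^2 + j + 1.
Then x[j+1] = x[j] + (-3j^2 − 5j − 1) = (-j^3 − j^2 + j + 1) + (-3j^2 − 5j − 1) = -j^3 − 4j^2 − 4j,
and -(j+1)^3 − (j+1)^2 + (j+1) + 1 = -j^3 − 4j^2 − 4j.
This completes the inductive step, so x[n] = -n^3 − n^2 + n + 1 for all n ≥ 0.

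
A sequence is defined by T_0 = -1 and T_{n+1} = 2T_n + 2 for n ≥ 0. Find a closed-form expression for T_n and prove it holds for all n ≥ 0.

Claim: T_n = 2^n − 2.

Base case: T_0 = -1, and 2^0 − 2 = 1 − 2 = -1.
Assume T_j = 2^j − 2 for some j ≥ 0.
Then T_{j+1} = 2T_j + 2 = 2·(2^j − 2) + 2 = 2^{j+1} − 4 + 2 = 2^{j+1} − 2.
So the formula holds for j+1, and by induction T_n = 2^n − 2 for all n ≥ 0.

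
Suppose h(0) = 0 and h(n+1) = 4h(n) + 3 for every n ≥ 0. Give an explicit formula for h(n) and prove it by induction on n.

Claim: h(n) = 4^n − 1.

Base case: h(0) = 0, and 4^0 − 1 = 1 − 1 = 0.
Assume h(r) = 4^r − 1 for some r ≥ 0.
Then h(r+1) = 4h(r) + 3 = 4·(4^r − 1) + 3 = 4^{r+1} − 4 + 3 = 4^{r+1} − 1.
Hence h(n) = 4^n − 1 for every n ≥ 0, by induction.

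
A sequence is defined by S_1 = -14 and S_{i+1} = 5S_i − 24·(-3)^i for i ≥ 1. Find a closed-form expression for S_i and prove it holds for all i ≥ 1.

Claim: S_i = -5^i + 3·(-3)^i.

Base case: S_1 = -14, and -5^1 + 3·(-3)^1 = -5 − 9 = -14.
Assume S_k = -5^k + 3·(-3)^k for some k ≥ 1.
Then S_{k+1} = 5S_k − 24·(-3)^k = 5·(-5^k + 3·(-3)^k) − 24·(-3)^k = -5^{k+1} + 15·(-3)^k − 24·(-3)^k = -5^{k+1} − 9·(-3)^k = -5^{k+1} + 3·(-3)^{k+1}.
Hence S_i = -5^i + 3·(-3)^i for every i ≥ 1, by induction.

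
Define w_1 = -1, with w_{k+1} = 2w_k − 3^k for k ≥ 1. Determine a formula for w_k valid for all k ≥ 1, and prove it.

Claim: w_k = 2^k − 3^k.

Base case: w_1 = -1, and 2^1 − 3^1 = 2 − 3 = -1.
Assume w_m = 2^m − 3^m for some m ≥ 1.
Then w_{m+1} = 2w_m − 3^m = 2·(2^m − 3^m) − 3^m = 2^{m+1} − 2·3^m − 3^m = 2^{m+1} − 3·3^m = 2^{m+1} − 3^{m+1}.
So the formula holds for m+1, and by induction w_k = 2^k − 3^k for all k ≥ 1.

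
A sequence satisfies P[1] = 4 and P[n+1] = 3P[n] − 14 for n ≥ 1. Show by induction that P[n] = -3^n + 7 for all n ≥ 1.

Base case: P[1] = 4, and -3^1 + 7 = -3 + 7 = 4.
Assume P[j] = -3^j + 7 for some j ≥ 1.
Then P[j+1] = 3P[j] − 14 = 3·(-3^j + 7) − 14 = -3^{j+1} + 21 − 14 = -3^{j+1} + 7.
By induction, P[n] = -3^n + 7 for all n ≥ 1.

P[n] = -3^n + 7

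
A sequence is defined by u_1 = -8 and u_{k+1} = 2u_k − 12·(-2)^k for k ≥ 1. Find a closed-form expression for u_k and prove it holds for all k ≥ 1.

Claim: u_k = -2^k + 3·(-2)^k.

Base case: u_1 = -8, and -2^1 + 3·(-2)^1 = -2 − 6 = -8.
Assume u_m = -2^m + 3·(-2)^m for some m ≥ 1.
Then u_{m+1} = 2u_m − 12·(-2)^m = 2·(-2^m + 3·(-2)^m) − 12·(-2)^m = -2^{m+1} + 6·(-2)^m − 12·(-2)^m = -2^{m+1} − 6·(-2)^m = -2^{m+1} + 3·(-2)^{m+1}.
Hence u_k = -2^k + 3·(-2)^k for every k ≥ 1, by induction.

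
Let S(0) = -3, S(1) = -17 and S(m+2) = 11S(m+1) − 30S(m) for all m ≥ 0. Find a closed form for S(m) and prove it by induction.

Claim: S(m) = -5^m − 2·6^m.

Base cases: S(0) = -3 and -5^0 − 2·6^0 = -3; S(1) = -17 and -5^1 − 2·6^1 = -17.
Assume S(j) = -5^j − 2·6^j for all 0 ≤ j ≤ r, where r ≥ 1.
Then S(r+1) = 11S(r) − 30S(r−1) = 11·(-5^r − 2·6^r) − 30·(-5^{r−1} − 2·6^{r−1}) = -(11·5 − 30)5^{r−1} − 2·(11·6 − 30)6^{r−1} = -25·5^{r−1} − 72·6^{r−1} = -5^{r+1} − 2·6^{r+1}.
By strong induction, S(m) = -5^m − 2·6^m for all m ≥ 0.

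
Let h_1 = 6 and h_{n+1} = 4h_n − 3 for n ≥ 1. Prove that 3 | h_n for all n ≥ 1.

Base case: h_1 = 6 = 3·2, so 3 | h_1.
Assume 3 | h_m, so h_m = 3t for some integer t.
Then h_{m+1} = 4h_m − 3 = 4·(3t) − 3 = 3(4t − 1), so 3 | h_{m+1}.
Hence 3 | h_n for every n ≥ 1, by induction.

3 | h_n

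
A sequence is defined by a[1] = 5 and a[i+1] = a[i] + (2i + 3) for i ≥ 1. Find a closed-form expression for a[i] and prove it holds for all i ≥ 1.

Claim: a[i] = i^2 + 2i + 2.

Base case: a[1] = 5, and 1^2 + 2·1 + 2 = 5.
Assume a[m] = m^2 + 2m + 2.
Then a[m+1] = a[m] + (2m + 3) = (m^2 + 2m + 2) + (2m + 3) = m^2 + 4m + 5,
and (m+1)^2 + 2·(m+1) + 2 = m^2 + 4m + 5.
This completes the inductive step, so a[i] = i^2 + 2i + 2 for all i ≥ 1.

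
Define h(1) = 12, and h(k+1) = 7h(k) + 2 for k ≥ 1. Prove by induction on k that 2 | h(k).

Base case: h(1) = 12 = 2·6, so 2 | h(1).
Assume 2 | h(j), so h(j) = 2t for some integer t.
Then h(j+1) = 7h(j) + 2 = 7·(2t) + 2 = 2(7t + 1), so 2 | h(j+1).
Hence 2 | h(k) for every k ≥ 1, by induction.

2 | h(k)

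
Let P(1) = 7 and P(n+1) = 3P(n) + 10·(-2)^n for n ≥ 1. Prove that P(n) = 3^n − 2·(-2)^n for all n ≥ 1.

Base case: P(1) = 7, and 3^1 − 2·(-2)^1 = 3 + 4 = 7.
Assume P(r) = 3^r − 2·(-2)^r for some r ≥ 1.
Then P(r+1) = 3P(r) + 10·(-2)^r = 3·(3^r − 2·(-2)^r) + 10·(-2)^r = 3^{r+1} − 6·(-2)^r + 10·(-2)^r = 3^{r+1} + 4·(-2)^r = 3^{r+1} − 2·(-2)^{r+1}.
This completes the inductive step, so P(n) = 3^n − 2·(-2)^n for all n ≥ 1.

P(n) = 3^n − 2·(-2)^n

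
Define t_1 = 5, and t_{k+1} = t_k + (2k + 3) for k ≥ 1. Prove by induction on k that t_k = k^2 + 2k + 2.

Base case: t_1 = 5, and 1^2 + 2·1 + 2 = 5.
Assume t_r = r^2 + 2r + 2.
Then t_{r+1} = t_r + (2r + 3) = (r^2 + 2r + 2) + (2r + 3) = r^2 + 4r + 5,
and (r+1)^2 + 2·(r+1) + 2 = r^2 + 4r + 5.
By induction, t_k = k^2 + 2k + 2 for all k ≥ 1.

t_k = k^2 + 2k + 2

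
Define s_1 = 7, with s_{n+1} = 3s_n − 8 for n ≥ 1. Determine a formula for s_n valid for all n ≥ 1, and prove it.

Claim: s_n = 3^n + 4.

Base case: s_1 = 7, and 3^1 + 4 = 3 + 4 = 7.
Assume s_k = 3^k + 4 for some k ≥ 1.
Then s_{k+1} = 3s_k − 8 = 3·(3^k + 4) − 8 = 3^{k+1} + 12 − 8 = 3^{k+1} + 4.
Hence s_n = 3^n + 4 for every n ≥ 1, by induction.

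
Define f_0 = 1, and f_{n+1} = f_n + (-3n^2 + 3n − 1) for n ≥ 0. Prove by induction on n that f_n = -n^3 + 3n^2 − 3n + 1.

Base case: f_0 = 1, and -0^3 + 3·0^2 − 3·0 + 1 = 1.
Assume f_j = -j^3 + 3j^2 − 3j + 1.
Then f_{j+1} = f_j + (-3j^2 + 3j − 1) = (-j^3 + 3j^2 − 3j + 1) + (-3j^2 + 3j − 1) = -j^3,
and -(j+1)^3 + 3·(j+1)^2 − 3·(j+1) + 1 = -j^3.
This completes the inductive step, so f_n = -n^3 + 3n^2 − 3n + 1 for all n ≥ 0.

f_n = -n^3 + 3n^2 − 3n + 1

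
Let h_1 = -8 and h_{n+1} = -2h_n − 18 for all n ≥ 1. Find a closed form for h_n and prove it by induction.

Claim: h_n = (-2)^n − 6.

Base case: h_1 = -8, and (-2)^1 − 6 = -2 − 6 = -8.
Assume h_j = (-2)^j − 6 for some j ≥ 1.
Then h_{j+1} = -2h_j − 18 = -2·((-2)^j − 6) − 18 = -2·(-2)^j + 12 − 18 = (-2)^{j+1} − 6.
By induction, h_n = (-2)^n − 6 for all n ≥ 1.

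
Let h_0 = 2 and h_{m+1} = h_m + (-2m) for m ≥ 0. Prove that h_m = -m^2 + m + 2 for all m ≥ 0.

Base case: h_0 = 2, and -0^2 + 0 + 2 = 2.
Assume h_j = -j^2 + j + 2.
Then h_{j+1} = h_j + (-2j) = (-j^2 + j + 2) + (-2j) = -j^2 − j + 2,
and -(j+1)^2 + (j+1) + 2 = -j^2 − j + 2.
This completes the inductive step, so h_m = -m^2 + m + 2 for all m ≥ 0.

h_m = -m^2 + m + 2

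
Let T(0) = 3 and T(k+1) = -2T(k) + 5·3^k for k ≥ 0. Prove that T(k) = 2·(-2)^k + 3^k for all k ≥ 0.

Base case: T(0) = 3, and 2·(-2)^0 + 3^0 = 2 + 1 = 3.
Assume T(m) = 2·(-2)^m + 3^m for some m ≥ 0.
Then T(m+1) = -2T(m) + 5·3^m = -2·(2·(-2)^m + 3^m) + 5·3^m = 2·(-2)^{m+1} − 2·3^m + 5·3^m = 2·(-2)^{m+1} + 3·3^m = 2·(-2)^{m+1} + 3^{m+1}.
Hence T(k) = 2·(-2)^k + 3^k for every k ≥ 0, by induction.

T(k) = 2·(-2)^k + 3^k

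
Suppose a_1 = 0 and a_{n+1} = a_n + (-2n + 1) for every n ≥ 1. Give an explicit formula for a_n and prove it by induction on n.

Claim: a_n = -n^2 + 2n − 1.

Base case: a_1 = 0, and -1^2 + 2·1 − 1 = 0.
Assume a_j = -j^2 + 2j − 1.
Then a_{j+1} = a_j + (-2j + 1) = (-j^2 + 2j − 1) + (-2j + 1) = -j^2,
and -(j+1)^2 + 2·(j+1) − 1 = -j^2.
By induction, a_n = -n^2 + 2n − 1 for all n ≥ 1.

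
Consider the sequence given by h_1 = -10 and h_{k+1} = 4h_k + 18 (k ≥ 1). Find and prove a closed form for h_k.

Claim: h_k = -4^k − 6.

Base case: h_1 = -10, and -4^1 − 6 = -4 − 6 = -10.
Assume h_j = -4^j − 6 for some j ≥ 1.
Then h_{j+1} = 4h_j + 18 = 4·(-4^j − 6) + 18 = -4^{j+1} − 24 + 18 = -4^{j+1} − 6.
So the formula holds for j+1, and by induction h_k = -4^k − 6 for all k ≥ 1.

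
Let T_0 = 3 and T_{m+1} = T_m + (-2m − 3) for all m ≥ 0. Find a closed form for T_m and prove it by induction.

Claim: T_m = -m^2 − 2m + 3.

Base case: T_0 = 3, and -0^2 − 2·0 + 3 = 3.
Assume T_k = -k^2 − 2k + 3.
Then T_{k+1} = T_k + (-2k − 3) = (-k^2 − 2k + 3) + (-2k − 3) = -k^2 − 4k,
and -(k+1)^2 − 2·(k+1) + 3 = -k^2 − 4k.
By induction, T_m = -m^2 − 2m + 3 for all m ≥ 0.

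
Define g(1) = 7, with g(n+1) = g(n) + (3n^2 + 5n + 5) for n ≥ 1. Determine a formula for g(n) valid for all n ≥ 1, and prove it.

Claim: g(n) = n^3 + n^2 + 3n + 2.

Base case: g(1) = 7, and 1^3 + 1^2 + 3·1 + 2 = 7.
Assume g(j) = j^3 + j^2 + 3j + 2.
Then g(j+1) = g(j) + (3j^2 + 5j + 5) = (j^3 + j^2 + 3j + 2) + (3j^2 + 5j + 5) = j^3 + 4j^2 + 8j + 7,
and (j+1)^3 + (j+1)^2 + 3·(j+1) + 2 = j^3 + 4j^2 + 8j + 7.
By induction, g(n) = n^3 + n^2 + 3n + 2 for all n ≥ 1.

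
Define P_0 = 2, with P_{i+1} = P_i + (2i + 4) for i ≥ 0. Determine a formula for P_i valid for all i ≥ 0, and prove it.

Claim: P_i = i^2 + 3i + 2.

Base case: P_0 = 2, and 0^2 + 3·0 + 2 = 2.
Assume P_j = j^2 + 3j + 2.
Then P_{j+1} = P_j + (2j + 4) = (j^2 + 3j + 2) + (2j + 4) = j^2 + 5j + 6,
and (j+1)^2 + 3·(j+1) + 2 = j^2 + 5j + 6.
By induction, P_i = i^2 + 3i + 2 for all i ≥ 0.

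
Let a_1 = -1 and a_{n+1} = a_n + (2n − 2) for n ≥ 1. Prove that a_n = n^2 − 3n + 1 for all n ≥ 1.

Base case: a_1 = -1, and 1^2 − 3·1 + 1 = -1.
Assume a_r = r^2 − 3r + 1.
Then a_{r+1} = a_r + (2r − 2) = (r^2 − 3r + 1) + (2r − 2) = r^2 − r − 1,
and (r+1)^2 − 3·(r+1) + 1 = r^2 − r − 1.
By induction, a_n = n^2 − 3n + 1 for all n ≥ 1.

a_n = n^2 − 3n + 1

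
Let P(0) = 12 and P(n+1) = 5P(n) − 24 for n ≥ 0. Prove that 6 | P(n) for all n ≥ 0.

Base case: P(0) = 12 = 6·2, so 6 | P(0).
Assume 6 | P(j), so P(j) = 6t for some integer t.
Then P(j+1) = 5P(j) − 24 = 5·(6t) − 24 = 6(5t − 4), so 6 | P(j+1).
By induction, 6 | P(n) for all n ≥ 0.

6 | P(n)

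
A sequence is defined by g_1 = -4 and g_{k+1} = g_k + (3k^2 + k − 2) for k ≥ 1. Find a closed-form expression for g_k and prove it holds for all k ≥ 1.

Claim: g_k = k^3 − k^2 − 2k − 2.

Base case: g_1 = -4, and 1^3 − 1^2 − 2·1 − 2 = -4.
Assume g_j = j^3 − j^2 − 2j − 2.
Then g_{j+1} = g_j + (3j^2 + j − 2) = (j^3 − j^2 − 2j − 2) + (3j^2 + j − 2) = j^3 + 2j^2 − j − 4,
and (j+1)^3 − (j+1)^2 − 2·(j+1) − 2 = j^3 + 2j^2 − j − 4.
By induction, g_k = k^3 − k^2 − 2k − 2 for all k ≥ 1.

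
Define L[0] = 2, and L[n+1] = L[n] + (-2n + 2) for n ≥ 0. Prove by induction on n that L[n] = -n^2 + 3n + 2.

Base case: L[0] = 2, and -0^2 + 3·0 + 2 = 2.
Assume L[m] = -m^2 + 3m + 2.
Then L[m+1] = L[m] + (-2m + 2) = (-m^2 + 3m + 2) + (-2m + 2) = -m^2 + m + 4,
and -(m+1)^2 + 3·(m+1) + 2 = -m^2 + m + 4.
Hence L[n] = -n^2 + 3n + 2 for every n ≥ 0, by induction.

L[n] = -n^2 + 3n + 2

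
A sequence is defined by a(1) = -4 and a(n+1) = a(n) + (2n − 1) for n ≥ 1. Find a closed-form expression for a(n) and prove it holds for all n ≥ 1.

Claim: a(n) = n^2 − 2n − 3.

Base case: a(1) = -4, and 1^2 − 2·1 − 3 = -4.
Assume a(k) = k^2 − 2k − 3.
Then a(k+1) = a(k) + (2k − 1) = (k^2 − 2k − 3) + (2k − 1) = k^2 − 4,
and (k+1)^2 − 2·(k+1) − 3 = k^2 − 4.
Hence a(n) = n^2 − 2n − 3 for every n ≥ 1, by induction.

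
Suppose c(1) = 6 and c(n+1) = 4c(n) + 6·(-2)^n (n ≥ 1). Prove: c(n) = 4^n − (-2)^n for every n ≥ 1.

Base case: c(1) = 6, and 4^1 − (-2)^1 = 4 + 2 = 6.
Assume c(r) = 4^r − (-2)^r for some r ≥ 1.
Then c(r+1) = 4c(r) + 6·(-2)^r = 4·(4^r − (-2)^r) + 6·(-2)^r = 4^{r+1} − 4·(-2)^r + 6·(-2)^r = 4^{r+1} + 2·(-2)^r = 4^{r+1} − (-2)^{r+1}.
By induction, c(n) = 4^n − (-2)^n for all n ≥ 1.

c(n) = 4^n − (-2)^n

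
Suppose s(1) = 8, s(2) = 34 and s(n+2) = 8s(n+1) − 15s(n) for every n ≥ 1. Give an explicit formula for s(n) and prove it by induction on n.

Claim: s(n) = 5^n + 3^n.

Base cases: s(1) = 8 and 5^1 + 3^1 = 8; s(2) = 34 and 5^2 + 3^2 = 34.
Assume s(j) = 5^j + 3^j for all 1 ≤ j ≤ r, where r ≥ 2.
Then s(r+1) = 8s(r) − 15s(r−1) = 8·(5^r + 3^r) − 15·(5^{r−1} + 3^{r−1}) = (8·5 − 15)5^{r−1} + (8·3 − 15)3^{r−1} = 25·5^{r−1} + 9·3^{r−1} = 5^{r+1} + 3^{r+1}.
Hence s(n) = 5^n + 3^n for every n ≥ 1, by strong induction.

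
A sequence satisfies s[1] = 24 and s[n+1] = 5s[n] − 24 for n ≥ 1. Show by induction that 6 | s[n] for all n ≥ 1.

Base case: s[1] = 24 = 6·4, so 6 | s[1].
Assume 6 | s[k], so s[k] = 6t for some integer t.
Then s[k+1] = 5s[k] − 24 = 5·(6t) − 24 = 6(5t − 4), so 6 | s[k+1].
By induction, 6 | s[n] for all n ≥ 1.

6 | s[n]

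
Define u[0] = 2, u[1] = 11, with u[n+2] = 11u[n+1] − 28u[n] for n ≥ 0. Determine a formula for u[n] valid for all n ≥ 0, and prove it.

Claim: u[n] = 7^n + 4^n.

Base cases: u[0] = 2 and 7^0 + 4^0 = 2; u[1] = 11 and 7^1 + 4^1 = 11.
Assume u[i] = 7^i + 4^i for all 0 ≤ i ≤ j, where j ≥ 1.
Then u[j+1] = 11u[j] − 28u[j−1] = 11·(7^j + 4^j) − 28·(7^{j−1} + 4^{j−1}) = (11·7 − 28)7^{j−1} + (11·4 − 28)4^{j−1} = 49·7^{j−1} + 16·4^{j−1} = 7^{j+1} + 4^{j+1}.
Hence u[n] = 7^n + 4^n for every n ≥ 0, by strong induction.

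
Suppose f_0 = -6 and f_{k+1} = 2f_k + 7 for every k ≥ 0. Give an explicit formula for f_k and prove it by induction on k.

Claim: f_k = 2^k − 7.

Base case: f_0 = -6, and 2^0 − 7 = 1 − 7 = -6.
Assume f_m = 2^m − 7 for some m ≥ 0.
Then f_{m+1} = 2f_m + 7 = 2·(2^m − 7) + 7 = 2^{m+1} − 14 + 7 = 2^{m+1} − 7.
This completes the inductive step, so f_k = 2^k − 7 for all k ≥ 0.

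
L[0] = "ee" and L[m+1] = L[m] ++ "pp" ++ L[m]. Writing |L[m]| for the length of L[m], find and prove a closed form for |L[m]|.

Claim: |L[m]| = 2^{m+2} − 2.

Base case: |L[0]| = 2, and 2^{0+2} − 2 = 2.
Assume |L[j]| = 2^{j+2} − 2.
Then |L[j+1]| = |L[j]| + 2 + |L[j]| = 2|L[j]| + 2 = 2(2^{j+2} − 2) + 2 = 2^{j+3} − 4 + 2 = 2^{j+3} − 2.
Hence |L[m]| = 2^{m+2} − 2 for every m ≥ 0, by induction.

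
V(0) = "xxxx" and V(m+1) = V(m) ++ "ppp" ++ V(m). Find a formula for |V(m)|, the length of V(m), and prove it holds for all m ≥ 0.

Claim: |V(m)| = 7·2^m − 3.

Base case: |V(0)| = 4, and 7·2^0 − 3 = 4.
Assume |V(k)| = 7·2^k − 3.
Then |V(k+1)| = |V(k)| + 3 + |V(k)| = 2|V(k)| + 3 = 2(7·2^k − 3) + 3 = 7·2^{k+1} − 6 + 3 = 7·2^{k+1} − 3.
So the formula holds for k+1, and by induction |V(m)| = 7·2^m − 3 for all m ≥ 0.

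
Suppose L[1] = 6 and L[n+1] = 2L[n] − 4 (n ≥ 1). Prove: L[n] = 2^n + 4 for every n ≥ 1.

Base case: L[1] = 6, and 2^1 + 4 = 2 + 4 = 6.
Assume L[r] = 2^r + 4 for some r ≥ 1.
Then L[r+1] = 2L[r] − 4 = 2·(2^r + 4) − 4 = 2^{r+1} + 8 − 4 = 2^{r+1} + 4.
So the formula holds for r+1, and by induction L[n] = 2^n + 4 for all n ≥ 1.

L[n] = 2^n + 4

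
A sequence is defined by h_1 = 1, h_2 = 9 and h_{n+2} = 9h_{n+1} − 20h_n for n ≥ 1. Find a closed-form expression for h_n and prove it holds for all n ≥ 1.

Claim: h_n = 5^n − 4^n.

Base cases: h_1 = 1 and 5^1 − 4^1 = 1; h_2 = 9 and 5^2 − 4^2 = 9.
Assume h_j = 5^j − 4^j for all 1 ≤ j ≤ r, where r ≥ 2.
Then h_{r+1} = 9h_r − 20h_{r−1} = 9·(5^r − 4^r) − 20·(5^{r−1} − 4^{r−1}) = (9·5 − 20)5^{r−1} − (9·4 − 20)4^{r−1} = 25·5^{r−1} − 16·4^{r−1} = 5^{r+1} − 4^{r+1}.
So the formula holds for r+1, and by strong induction h_n = 5^n − 4^n for all n ≥ 1.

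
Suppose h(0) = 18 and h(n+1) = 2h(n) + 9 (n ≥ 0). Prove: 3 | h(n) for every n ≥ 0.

Base case: h(0) = 18 = 3·6, so 3 | h(0).
Assume 3 | h(k), so h(k) = 3t for some integer t.
Then h(k+1) = 2h(k) + 9 = 2·(3t) + 9 = 3(2t + 3), so 3 | h(k+1).
This completes the inductive step, so 3 | h(n) for all n ≥ 0.

3 | h(n)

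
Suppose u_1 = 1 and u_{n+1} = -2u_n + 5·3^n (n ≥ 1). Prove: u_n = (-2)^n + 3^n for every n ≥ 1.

Base case: u_1 = 1, and (-2)^1 + 3^1 = -2 + 3 = 1.
Assume u_m = (-2)^m + 3^m for some m ≥ 1.
Then u_{m+1} = -2u_m + 5·3^m = -2·((-2)^m + 3^m) + 5·3^m = (-2)^{m+1} − 2·3^m + 5·3^m = (-2)^{m+1} + 3·3^m = (-2)^{m+1} + 3^{m+1}.
So the formula holds for m+1, and by induction u_n = (-2)^n + 3^n for all n ≥ 1.

u_n = (-2)^n + 3^n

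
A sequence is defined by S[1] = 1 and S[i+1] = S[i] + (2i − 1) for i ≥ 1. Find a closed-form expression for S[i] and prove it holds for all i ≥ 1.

Claim: S[i] = i^2 − 2i + 2.

Base case: S[1] = 1, and 1^2 − 2·1 + 2 = 1.
Assume S[r] = r^2 − 2r + 2.
Then S[r+1] = S[r] + (2r − 1) = (r^2 − 2r + 2) + (2r − 1) = r^2 + 1,
and (r+1)^2 − 2·(r+1) + 2 = r^2 + 1.
By induction, S[i] = i^2 − 2i + 2 for all i ≥ 1.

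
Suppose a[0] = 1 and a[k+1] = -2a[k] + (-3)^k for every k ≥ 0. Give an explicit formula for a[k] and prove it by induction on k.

Claim: a[k] = 2·(-2)^k − (-3)^k.

Base case: a[0] = 1, and 2·(-2)^0 − (-3)^0 = 2 − 1 = 1.
Assume a[r] = 2·(-2)^r − (-3)^r for some r ≥ 0.
Then a[r+1] = -2a[r] + (-3)^r = -2·(2·(-2)^r − (-3)^r) + (-3)^r = 2·(-2)^{r+1} + 2·(-3)^r + (-3)^r = 2·(-2)^{r+1} + 3·(-3)^r = 2·(-2)^{r+1} − (-3)^{r+1}.
This completes the inductive step, so a[k] = 2·(-2)^k − (-3)^k for all k ≥ 0.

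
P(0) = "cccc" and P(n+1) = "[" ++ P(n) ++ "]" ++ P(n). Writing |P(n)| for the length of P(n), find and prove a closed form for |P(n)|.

Claim: |P(n)| = 6·2^n − 2.

Base case: |P(0)| = 4, and 6·2^0 − 2 = 4.
Assume |P(r)| = 6·2^r − 2.
Then |P(r+1)| = 1 + |P(r)| + 1 + |P(r)| = 2|P(r)| + 2 = 2(6·2^r − 2) + 2 = 6·2^{r+1} − 4 + 2 = 6·2^{r+1} − 2.
By induction, |P(n)| = 6·2^n − 2 for all n ≥ 0.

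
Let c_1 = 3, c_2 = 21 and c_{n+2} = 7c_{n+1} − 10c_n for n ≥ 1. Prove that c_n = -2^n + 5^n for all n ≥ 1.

Base cases: c_1 = 3 and -2^1 + 5^1 = 3; c_2 = 21 and -2^2 + 5^2 = 21.
Assume c_j = -2^j + 5^j for all 1 ≤ j ≤ k, where k ≥ 2.
Then c_{k+1} = 7c_k − 10c_{k−1} = 7·(-2^k + 5^k) − 10·(-2^{k−1} + 5^{k−1}) = -(7·2 − 10)2^{k−1} + (7·5 − 10)5^{k−1} = -4·2^{k−1} + 25·5^{k−1} = -2^{k+1} + 5^{k+1}.
Hence c_n = -2^n + 5^n for every n ≥ 1, by strong induction.

c_n = -2^n + 5^n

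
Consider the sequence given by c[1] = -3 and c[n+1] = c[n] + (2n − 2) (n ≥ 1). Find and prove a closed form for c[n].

Claim: c[n] = n^2 − 3n − 1.

Base case: c[1] = -3, and 1^2 − 3·1 − 1 = -3.
Assume c[r] = r^2 − 3r − 1.
Then c[r+1] = c[r] + (2r − 2) = (r^2 − 3r − 1) + (2r − 2) = r^2 − r − 3,
and (r+1)^2 − 3·(r+1) − 1 = r^2 − r − 3.
Hence c[n] = n^2 − 3n − 1 for every n ≥ 1, by induction.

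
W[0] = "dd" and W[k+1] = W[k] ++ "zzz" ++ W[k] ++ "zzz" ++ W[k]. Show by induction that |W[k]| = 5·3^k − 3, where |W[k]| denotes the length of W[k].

Base case: |W[0]| = 2, and 5·3^0 − 3 = 2.
Assume |W[r]| = 5·3^r − 3.
Then |W[r+1]| = 3|W[r]| + 6 = 3(5·3^r − 3) + 6 = 5·3^{r+1} − 9 + 6 = 5·3^{r+1} − 3.
This completes the inductive step, so |W[k]| = 5·3^k − 3 for all k ≥ 0.

|W[k]| = 5·3^k − 3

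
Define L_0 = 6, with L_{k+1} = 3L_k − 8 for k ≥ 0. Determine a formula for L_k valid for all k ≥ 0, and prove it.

Claim: L_k = 2·3^k + 4.

Base case: L_0 = 6, and 2·3^0 + 4 = 2 + 4 = 6.
Assume L_m = 2·3^m + 4 for some m ≥ 0.
Then L_{m+1} = 3L_m − 8 = 3·(2·3^m + 4) − 8 = 6·3^m + 12 − 8 = 2·3^{m+1} + 4.
So the formula holds for m+1, and by induction L_k = 2·3^k + 4 for all k ≥ 0.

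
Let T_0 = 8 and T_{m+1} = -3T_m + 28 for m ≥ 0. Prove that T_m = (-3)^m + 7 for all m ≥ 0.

Base case: T_0 = 8, and (-3)^0 + 7 = 1 + 7 = 8.
Assume T_j = (-3)^j + 7 for some j ≥ 0.
Then T_{j+1} = -3T_j + 28 = -3·((-3)^j + 7) + 28 = -3·(-3)^j − 21 + 28 = (-3)^{j+1} + 7.
Hence T_m = (-3)^m + 7 for every m ≥ 0, by induction.

T_m = (-3)^m + 7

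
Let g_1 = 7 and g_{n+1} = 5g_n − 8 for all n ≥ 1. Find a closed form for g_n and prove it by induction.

Claim: g_n = 5^n + 2.

Base case: g_1 = 7, and 5^1 + 2 = 5 + 2 = 7.
Assume g_j = 5^j + 2 for some j ≥ 1.
Then g_{j+1} = 5g_j − 8 = 5·(5^j + 2) − 8 = 5^{j+1} + 10 − 8 = 5^{j+1} + 2.
Hence g_n = 5^n + 2 for every n ≥ 1, by induction.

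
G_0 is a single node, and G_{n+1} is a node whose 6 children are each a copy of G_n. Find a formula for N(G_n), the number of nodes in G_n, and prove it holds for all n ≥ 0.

Claim: N(G_n) = (6^{n+1} − 1)/5.

Base case: N(G_0) = 1, and (6^{0+1} − 1)/5 = 1.
Assume N(G_r) = (6^{r+1} − 1)/5.
Then N(G_{r+1}) = 1 + 6N(G_r) = 1 + 6·(6^{r+1} − 1)/5 = 1 + (6^{r+2} − 6)/5 = (5 + 6^{r+2} − 6)/5 = (6^{r+2} − 1)/5.
This completes the inductive step, so N(G_n) = (6^{n+1} − 1)/5 for all n ≥ 0.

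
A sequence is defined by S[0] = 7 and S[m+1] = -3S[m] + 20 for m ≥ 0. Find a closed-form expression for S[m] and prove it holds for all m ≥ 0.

Claim: S[m] = 2·(-3)^m + 5.

Base case: S[0] = 7, and 2·(-3)^0 + 5 = 2 + 5 = 7.
Assume S[k] = 2·(-3)^k + 5 for some k ≥ 0.
Then S[k+1] = -3S[k] + 20 = -3·(2·(-3)^k + 5) + 20 = -6·(-3)^k − 15 + 20 = 2·(-3)^{k+1} + 5.
Hence S[m] = 2·(-3)^m + 5 for every m ≥ 0, by induction.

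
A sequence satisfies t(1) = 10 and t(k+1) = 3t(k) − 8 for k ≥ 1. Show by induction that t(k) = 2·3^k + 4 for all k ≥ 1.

Base case: t(1) = 10, and 2·3^1 + 4 = 6 + 4 = 10.
Assume t(m) = 2·3^m + 4 for some m ≥ 1.
Then t(m+1) = 3t(m) − 8 = 3·(2·3^m + 4) − 8 = 6·3^m + 12 − 8 = 2·3^{m+1} + 4.
By induction, t(k) = 2·3^k + 4 for all k ≥ 1.

t(k) = 2·3^k + 4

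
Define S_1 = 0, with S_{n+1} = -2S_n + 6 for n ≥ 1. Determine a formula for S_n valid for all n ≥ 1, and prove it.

Claim: S_n = (-2)^n + 2.

Base case: S_1 = 0, and (-2)^1 + 2 = -2 + 2 = 0.
Assume S_r = (-2)^r + 2 for some r ≥ 1.
Then S_{r+1} = -2S_r + 6 = -2·((-2)^r + 2) + 6 = -2·(-2)^r − 4 + 6 = (-2)^{r+1} + 2.
This completes the inductive step, so S_n = (-2)^n + 2 for all n ≥ 1.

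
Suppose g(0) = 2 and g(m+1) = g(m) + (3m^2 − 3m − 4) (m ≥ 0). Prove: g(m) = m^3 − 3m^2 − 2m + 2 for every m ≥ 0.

Base case: g(0) = 2, and 0^3 − 3·0^2 − 2·0 + 2 = 2.
Assume g(k) = k^3 − 3k^2 − 2k + 2.
Then g(k+1) = g(k) + (3k^2 − 3k − 4) = (k^3 − 3k^2 − 2k + 2) + (3k^2 − 3k − 4) = k^3 − 5k − 2,
and (k+1)^3 − 3·(k+1)^2 − 2·(k+1) + 2 = k^3 − 5k − 2.
Hence g(m) = m^3 − 3m^2 − 2m + 2 for every m ≥ 0, by induction.

g(m) = m^3 − 3m^2 − 2m + 2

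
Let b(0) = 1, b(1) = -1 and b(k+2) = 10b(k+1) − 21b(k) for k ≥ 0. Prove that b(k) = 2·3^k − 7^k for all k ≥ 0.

Base cases: b(0) = 1 and 2·3^0 − 7^0 = 1; b(1) = -1 and 2·3^1 − 7^1 = -1.
Assume b(i) = 2·3^i − 7^i for all 0 ≤ i ≤ j, where j ≥ 1.
Then b(j+1) = 10b(j) − 21b(j−1) = 10·(2·3^j − 7^j) − 21·(2·3^{j−1} − 7^{j−1}) = 2·(10·3 − 21)3^{j−1} − (10·7 − 21)7^{j−1} = 18·3^{j−1} − 49·7^{j−1} = 2·3^{j+1} − 7^{j+1}.
So the formula holds for j+1, and by strong induction b(k) = 2·3^k − 7^k for all k ≥ 0.

b(k) = 2·3^k − 7^k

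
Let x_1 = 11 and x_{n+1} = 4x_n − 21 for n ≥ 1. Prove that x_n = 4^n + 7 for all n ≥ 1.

Base case: x_1 = 11, and 4^1 + 7 = 4 + 7 = 11.
Assume x_k = 4^k + 7 for some k ≥ 1.
Then x_{k+1} = 4x_k − 21 = 4·(4^k + 7) − 21 = 4^{k+1} + 28 − 21 = 4^{k+1} + 7.
By induction, x_n = 4^n + 7 for all n ≥ 1.

x_n = 4^n + 7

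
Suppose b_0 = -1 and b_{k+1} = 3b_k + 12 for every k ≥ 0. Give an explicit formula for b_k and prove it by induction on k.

Claim: b_k = 5·3^k − 6.

Base case: b_0 = -1, and 5·3^0 − 6 = 5 − 6 = -1.
Assume b_m = 5·3^m − 6 for some m ≥ 0.
Then b_{m+1} = 3b_m + 12 = 3·(5·3^m − 6) + 12 = 15·3^m − 18 + 12 = 5·3^{m+1} − 6.
So the formula holds for m+1, and by induction b_k = 5·3^k − 6 for all k ≥ 0.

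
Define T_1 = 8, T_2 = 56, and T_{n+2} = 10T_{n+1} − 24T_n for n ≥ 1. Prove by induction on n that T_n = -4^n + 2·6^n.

Base cases: T_1 = 8 and -4^1 + 2·6^1 = 8; T_2 = 56 and -4^2 + 2·6^2 = 56.
Assume T_j = -4^j + 2·6^j for all 1 ≤ j ≤ r, where r ≥ 2.
Then T_{r+1} = 10T_r − 24T_{r−1} = 10·(-4^r + 2·6^r) − 24·(-4^{r−1} + 2·6^{r−1}) = -(10·4 − 24)4^{r−1} + 2·(10·6 − 24)6^{r−1} = -16·4^{r−1} + 72·6^{r−1} = -4^{r+1} + 2·6^{r+1}.
Hence T_n = -4^n + 2·6^n for every n ≥ 1, by strong induction.

T_n = -4^n + 2·6^n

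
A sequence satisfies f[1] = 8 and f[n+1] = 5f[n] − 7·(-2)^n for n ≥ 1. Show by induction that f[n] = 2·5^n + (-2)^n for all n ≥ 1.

Base case: f[1] = 8, and 2·5^1 + (-2)^1 = 10 − 2 = 8.
Assume f[k] = 2·5^k + (-2)^k for some k ≥ 1.
Then f[k+1] = 5f[k] − 7·(-2)^k = 5·(2·5^k + (-2)^k) − 7·(-2)^k = 2·5^{k+1} + 5·(-2)^k − 7·(-2)^k = 2·5^{k+1} − 2·(-2)^k = 2·5^{k+1} + (-2)^{k+1}.
So the formula holds for k+1, and by induction f[n] = 2·5^n + (-2)^n for all n ≥ 1.

f[n] = 2·5^n + (-2)^n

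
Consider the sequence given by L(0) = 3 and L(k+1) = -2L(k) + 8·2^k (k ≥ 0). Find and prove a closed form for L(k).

Claim: L(k) = (-2)^k + 2·2^k.

Base case: L(0) = 3, and (-2)^0 + 2·2^0 = 1 + 2 = 3.
Assume L(r) = (-2)^r + 2·2^r for some r ≥ 0.
Then L(r+1) = -2L(r) + 8·2^r = -2·((-2)^r + 2·2^r) + 8·2^r = (-2)^{r+1} − 4·2^r + 8·2^r = (-2)^{r+1} + 4·2^r = (-2)^{r+1} + 2·2^{r+1}.
So the formula holds for r+1, and by induction L(k) = (-2)^k + 2·2^k for all k ≥ 0.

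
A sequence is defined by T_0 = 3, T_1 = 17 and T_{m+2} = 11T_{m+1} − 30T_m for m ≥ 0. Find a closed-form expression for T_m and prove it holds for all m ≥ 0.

Claim: T_m = 5^m + 2·6^m.

Base cases: T_0 = 3 and 5^0 + 2·6^0 = 3; T_1 = 17 and 5^1 + 2·6^1 = 17.
Assume T_i = 5^i + 2·6^i for all 0 ≤ i ≤ j, where j ≥ 1.
Then T_{j+1} = 11T_j − 30T_{j−1} = 11·(5^j + 2·6^j) − 30·(5^{j−1} + 2·6^{j−1}) = (11·5 − 30)5^{j−1} + 2·(11·6 − 30)6^{j−1} = 25·5^{j−1} + 72·6^{j−1} = 5^{j+1} + 2·6^{j+1}.
So the formula holds for j+1, and by strong induction T_m = 5^m + 2·6^m for all m ≥ 0.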